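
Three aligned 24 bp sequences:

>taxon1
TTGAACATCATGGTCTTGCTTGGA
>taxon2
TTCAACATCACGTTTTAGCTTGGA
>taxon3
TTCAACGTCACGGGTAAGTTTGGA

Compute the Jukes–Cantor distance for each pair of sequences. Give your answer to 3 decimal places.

d(taxon1,taxon2) = 0.244, d(taxon1,taxon3) = 0.441, d(taxon2,taxon3) = 0.244

taxon1–taxon2: 5/24 sites differ → p ≈ 0.208333, d = −0.75 ln(1 − 0.277777) = 0.244066 ≈ 0.244.
taxon1–taxon3: 8/24 sites differ → p ≈ 0.333333, d = −0.75 ln(1 − 0.444444) = 0.440839 ≈ 0.441.
taxon2–taxon3: 5/24 sites differ → p ≈ 0.208333, d = −0.75 ln(1 − 0.277777) = 0.244066 ≈ 0.244.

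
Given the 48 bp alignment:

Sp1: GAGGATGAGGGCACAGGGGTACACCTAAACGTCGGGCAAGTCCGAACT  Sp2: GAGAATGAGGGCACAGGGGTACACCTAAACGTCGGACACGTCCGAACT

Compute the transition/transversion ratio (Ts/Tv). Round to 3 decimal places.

2.000

Transitions are A↔G and C↔T; transversions are all other mismatches.
Transitions: 2. Transversions: 1.
R = 2/1 = 2.000.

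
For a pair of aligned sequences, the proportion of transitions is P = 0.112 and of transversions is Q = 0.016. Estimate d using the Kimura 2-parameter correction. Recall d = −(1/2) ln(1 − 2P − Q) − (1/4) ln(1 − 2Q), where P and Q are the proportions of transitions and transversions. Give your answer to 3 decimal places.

Under the Kimura two-parameter model, d = −½ ln(1 − 2P − Q) − ¼ ln(1 − 2Q).
1 − 2P − Q = 0.76, giving −½ ln(0.76) = 0.137218.
1 − 2Q = 0.968, giving −¼ ln(0.968) = 0.008131.
d = 0.137218 + 0.008131 = 0.145349.

0.145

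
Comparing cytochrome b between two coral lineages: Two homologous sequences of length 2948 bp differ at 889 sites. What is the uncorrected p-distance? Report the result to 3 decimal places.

p = 889/2948 = 0.301560… ≈ 0.302 (to 3 d.p.).

0.302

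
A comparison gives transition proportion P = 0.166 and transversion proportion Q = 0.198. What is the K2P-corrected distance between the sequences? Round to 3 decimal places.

Under the Kimura two-parameter model, d = −½ ln(1 − 2P − Q) − ¼ ln(1 − 2Q).
1 − 2P − Q = 0.47, giving −½ ln(0.47) = 0.377511.
1 − 2Q = 0.604, giving −¼ ln(0.604) = 0.126045.
d = 0.377511 + 0.126045 = 0.503556.

0.504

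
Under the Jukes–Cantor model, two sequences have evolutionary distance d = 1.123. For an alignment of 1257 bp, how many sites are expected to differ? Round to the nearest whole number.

732

Invert JC69: p = (3/4)(1 − e^(−4d/3)) = 0.75 × (1 − e^(-1.497333)) = 0.75 × (1 − 0.223726) = 0.582206.
Expected differing sites = pL ≈ 0.582206 × 1257 = 731.832942 ≈ 732.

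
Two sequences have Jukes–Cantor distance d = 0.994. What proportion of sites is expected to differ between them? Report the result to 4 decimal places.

p = (3/4)(1 − e^(−4d/3)) = 0.75 × (1 − e^(-1.325333)) = 0.75 × (1 − 0.265714) = 0.550715.

0.5507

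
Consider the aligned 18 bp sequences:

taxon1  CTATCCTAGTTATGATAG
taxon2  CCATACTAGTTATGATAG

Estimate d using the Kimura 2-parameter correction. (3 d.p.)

Of 18 sites, 1 differences are transitions and 1 are transversions, so P = 1/18 ≈ 0.055556 and Q = 1/18 ≈ 0.055556.
Under the Kimura two-parameter model, d = −½ ln(1 − 2P − Q) − ¼ ln(1 − 2Q).
1 − 2P − Q = 0.833332, giving −½ ln(0.833332) = 0.091162.
1 − 2Q = 0.888888, giving −¼ ln(0.888888) = 0.029446.
d = 0.091162 + 0.029446 = 0.120608.

0.121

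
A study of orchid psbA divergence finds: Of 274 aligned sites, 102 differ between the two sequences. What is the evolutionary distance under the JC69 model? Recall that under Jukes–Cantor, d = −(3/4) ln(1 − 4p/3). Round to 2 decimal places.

0.51

p = 102/274 ≈ 0.372263.
d = −(3/4) ln(1 − 4p/3) = −0.75 ln(1 − 0.496351) = −0.75 ln(0.503649)
  = −0.75 × (-0.685876) = 0.514407 substitutions/site.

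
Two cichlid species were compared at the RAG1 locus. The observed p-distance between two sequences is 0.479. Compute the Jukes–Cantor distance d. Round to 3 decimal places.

d = −(3/4) ln(1 − 4p/3) = −0.75 ln(1 − 0.638667) = −0.75 ln(0.361333)
  = −0.75 × (-1.017955) = 0.763466 substitutions/site.

0.763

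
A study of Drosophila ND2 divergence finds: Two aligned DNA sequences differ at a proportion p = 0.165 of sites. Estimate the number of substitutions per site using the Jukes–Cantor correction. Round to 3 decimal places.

d = −(3/4) ln(1 − 4p/3) = −0.75 ln(1 − 0.22) = −0.75 ln(0.78)
  = −0.75 × (-0.248461) = 0.186346 substitutions/site.

0.186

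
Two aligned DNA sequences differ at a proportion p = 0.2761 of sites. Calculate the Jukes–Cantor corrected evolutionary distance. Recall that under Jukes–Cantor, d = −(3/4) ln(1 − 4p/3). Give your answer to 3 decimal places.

d = −(3/4) ln(1 − 4p/3) = −0.75 ln(1 − 0.368133) = −0.75 ln(0.631867)
  = −0.75 × (-0.459076) = 0.344307 substitutions/site.

0.344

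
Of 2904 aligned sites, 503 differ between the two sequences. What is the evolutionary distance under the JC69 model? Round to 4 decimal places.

p = 503/2904 ≈ 0.173209.
d = −(3/4) ln(1 − 4p/3) = −0.75 ln(1 − 0.230945) = −0.75 ln(0.769055)
  = −0.75 × (-0.262593) = 0.196945 substitutions/site.

0.1969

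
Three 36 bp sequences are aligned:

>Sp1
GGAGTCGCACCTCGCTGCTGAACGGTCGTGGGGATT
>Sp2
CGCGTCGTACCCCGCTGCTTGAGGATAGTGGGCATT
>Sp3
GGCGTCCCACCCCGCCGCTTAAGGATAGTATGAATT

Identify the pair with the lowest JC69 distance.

Sp2 and Sp3

Sp1–Sp2: 10/36 differ, p = 0.278, d = 0.347.
Sp1–Sp3: 11/36 differ, p = 0.306, d = 0.392.
Sp2–Sp3: 8/36 differ, p = 0.222, d = 0.264.
The smallest distance is between Sp2 and Sp3.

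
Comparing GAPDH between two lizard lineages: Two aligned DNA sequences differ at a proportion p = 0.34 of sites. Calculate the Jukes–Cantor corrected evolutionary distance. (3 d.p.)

d = −(3/4) ln(1 − 4p/3) = −0.75 ln(1 − 0.453333) = −0.75 ln(0.546667)
  = −0.75 × (-0.603915) = 0.452936 substitutions/site.

0.453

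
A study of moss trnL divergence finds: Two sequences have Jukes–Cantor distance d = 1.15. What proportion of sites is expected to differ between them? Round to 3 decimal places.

0.588

p = (3/4)(1 − e^(−4d/3)) = 0.75 × (1 − e^(-1.533333)) = 0.75 × (1 − 0.215815) = 0.588139.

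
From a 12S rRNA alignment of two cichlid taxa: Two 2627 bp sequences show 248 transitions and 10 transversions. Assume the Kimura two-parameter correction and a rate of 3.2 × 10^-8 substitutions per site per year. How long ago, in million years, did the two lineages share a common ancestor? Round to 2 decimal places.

1.70

P = 248/2627 ≈ 0.094404 and Q = 10/2627 ≈ 0.003807.
Under the Kimura two-parameter model, d = −½ ln(1 − 2P − Q) − ¼ ln(1 − 2Q).
1 − 2P − Q = 0.807385, giving −½ ln(0.807385) = 0.106977.
1 − 2Q = 0.992386, giving −¼ ln(0.992386) = 0.001911.
d = 0.106977 + 0.001911 = 0.108888.
Under a molecular clock d = 2μt, so t = d/(2μ) = 0.108888 / (2 × 3.2 × 10^-8) = 1.70 million years.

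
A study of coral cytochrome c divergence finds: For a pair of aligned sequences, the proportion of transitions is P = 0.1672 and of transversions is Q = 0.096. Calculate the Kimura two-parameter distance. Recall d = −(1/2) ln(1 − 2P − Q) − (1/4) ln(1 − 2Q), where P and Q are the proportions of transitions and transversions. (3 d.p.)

Under the Kimura two-parameter model, d = −½ ln(1 − 2P − Q) − ¼ ln(1 − 2Q).
1 − 2P − Q = 0.5696, giving −½ ln(0.5696) = 0.281410.
1 − 2Q = 0.808, giving −¼ ln(0.808) = 0.053298.
d = 0.281410 + 0.053298 = 0.334708.

0.335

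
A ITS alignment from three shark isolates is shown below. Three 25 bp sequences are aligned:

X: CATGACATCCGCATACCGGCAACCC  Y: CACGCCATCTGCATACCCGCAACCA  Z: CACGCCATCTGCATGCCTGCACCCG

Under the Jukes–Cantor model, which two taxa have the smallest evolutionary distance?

Y and Z

X–Y: 5/25 differ, p = 0.200, d = 0.233.
X–Z: 7/25 differ, p = 0.280, d = 0.351.
Y–Z: 4/25 differ, p = 0.160, d = 0.180.
The smallest distance is between Y and Z.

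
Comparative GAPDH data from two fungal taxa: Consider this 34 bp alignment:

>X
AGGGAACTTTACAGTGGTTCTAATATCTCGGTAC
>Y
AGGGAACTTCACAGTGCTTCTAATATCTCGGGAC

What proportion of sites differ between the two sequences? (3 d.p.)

0.088

The sequences differ at 3 of 34 positions (sites 10, 17, 32).
p = 3/34 = 0.088235… ≈ 0.088 (to 3 d.p.).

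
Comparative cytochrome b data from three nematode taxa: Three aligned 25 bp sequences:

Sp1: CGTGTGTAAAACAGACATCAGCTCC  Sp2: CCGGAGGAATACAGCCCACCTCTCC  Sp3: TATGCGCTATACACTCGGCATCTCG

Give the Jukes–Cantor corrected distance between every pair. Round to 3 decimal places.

Sp1–Sp2: 10/25 sites differ → p = 0.4, d = −0.75 ln(1 − 0.533333) = 0.571605 ≈ 0.572.
Sp1–Sp3: 12/25 sites differ → p = 0.48, d = −0.75 ln(1 − 0.64) = 0.766238 ≈ 0.766.
Sp2–Sp3: 12/25 sites differ → p = 0.48, d = −0.75 ln(1 − 0.64) = 0.766238 ≈ 0.766.

d(Sp1,Sp2) = 0.572, d(Sp1,Sp3) = 0.766, d(Sp2,Sp3) = 0.766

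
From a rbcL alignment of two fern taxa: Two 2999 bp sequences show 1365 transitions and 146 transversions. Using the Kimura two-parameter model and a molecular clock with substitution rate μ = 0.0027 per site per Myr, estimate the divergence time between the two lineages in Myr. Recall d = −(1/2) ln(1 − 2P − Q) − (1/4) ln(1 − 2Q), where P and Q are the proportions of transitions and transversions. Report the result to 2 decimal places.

P = 1365/2999 ≈ 0.455152 and Q = 146/2999 ≈ 0.048683.
Under the Kimura two-parameter model, d = −½ ln(1 − 2P − Q) − ¼ ln(1 − 2Q).
1 − 2P − Q = 0.041013, giving −½ ln(0.041013) = 1.596933.
1 − 2Q = 0.902634, giving −¼ ln(0.902634) = 0.025610.
d = 1.596933 + 0.025610 = 1.622543.
Under a molecular clock d = 2μt, so t = d/(2μ) = 1.622543 / (2 × 0.0027) = 300.47 Myr.

300.47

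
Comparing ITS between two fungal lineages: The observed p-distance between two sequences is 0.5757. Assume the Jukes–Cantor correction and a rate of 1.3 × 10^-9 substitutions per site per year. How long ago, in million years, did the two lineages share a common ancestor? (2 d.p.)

420.95

d = −(3/4) ln(1 − 4p/3) = −0.75 ln(1 − 0.7676) = −0.75 ln(0.2324)
  = −0.75 × (-1.459295) = 1.094471 substitutions/site.
Under a molecular clock d = 2μt, so t = d/(2μ) = 1.094471 / (2 × 1.3 × 10^-9) = 420.95 million years.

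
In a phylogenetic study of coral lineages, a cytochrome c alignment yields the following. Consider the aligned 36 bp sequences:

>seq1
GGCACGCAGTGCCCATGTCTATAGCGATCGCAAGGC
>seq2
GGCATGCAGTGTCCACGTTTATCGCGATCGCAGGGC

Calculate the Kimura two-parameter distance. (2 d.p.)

0.20

Of 36 sites, 5 differences are transitions and 1 are transversions, so P = 5/36 ≈ 0.138889 and Q = 1/36 ≈ 0.027778.
Under the Kimura two-parameter model, d = −½ ln(1 − 2P − Q) − ¼ ln(1 − 2Q).
1 − 2P − Q = 0.694444, giving −½ ln(0.694444) = 0.182322.
1 − 2Q = 0.944444, giving −¼ ln(0.944444) = 0.014290.
d = 0.182322 + 0.014290 = 0.196612.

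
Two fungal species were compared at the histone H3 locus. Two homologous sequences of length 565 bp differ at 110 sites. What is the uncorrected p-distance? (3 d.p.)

0.195

p = 110/565 = 0.194690… ≈ 0.195 (to 3 d.p.).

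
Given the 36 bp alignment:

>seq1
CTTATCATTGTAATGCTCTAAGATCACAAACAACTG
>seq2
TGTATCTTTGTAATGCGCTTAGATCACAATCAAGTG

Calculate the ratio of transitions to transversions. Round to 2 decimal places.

0.17

Transitions are A↔G and C↔T; transversions are all other mismatches.
Transitions: 1. Transversions: 6.
R = 1/6 = 0.166666… ≈ 0.17 (to 2 d.p.).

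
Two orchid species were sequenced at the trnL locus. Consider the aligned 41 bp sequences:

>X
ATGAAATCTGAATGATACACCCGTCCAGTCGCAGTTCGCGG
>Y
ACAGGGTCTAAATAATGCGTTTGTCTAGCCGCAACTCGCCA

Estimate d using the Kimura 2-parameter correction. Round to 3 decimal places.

Of 41 sites, 17 differences are transitions and 1 are transversions, so P = 17/41 ≈ 0.414634 and Q = 1/41 ≈ 0.02439.
Under the Kimura two-parameter model, d = −½ ln(1 − 2P − Q) − ¼ ln(1 − 2Q).
1 − 2P − Q = 0.146342, giving −½ ln(0.146342) = 0.960904.
1 − 2Q = 0.95122, giving −¼ ln(0.95122) = 0.012502.
d = 0.960904 + 0.012502 = 0.973406.

0.973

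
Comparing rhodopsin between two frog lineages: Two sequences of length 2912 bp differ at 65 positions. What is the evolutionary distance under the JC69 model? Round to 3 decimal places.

p = 65/2912 ≈ 0.022321.
d = −(3/4) ln(1 − 4p/3) = −0.75 ln(1 − 0.029761) = −0.75 ln(0.970239)
  = −0.75 × (-0.030213) = 0.022660 substitutions/site.

0.023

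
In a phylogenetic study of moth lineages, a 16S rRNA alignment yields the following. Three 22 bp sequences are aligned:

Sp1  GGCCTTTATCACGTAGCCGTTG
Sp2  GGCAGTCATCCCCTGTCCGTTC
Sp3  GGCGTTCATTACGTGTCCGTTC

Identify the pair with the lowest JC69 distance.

Sp2 and Sp3

Sp1–Sp2: 8/22 differ, p = 0.364, d = 0.497.
Sp1–Sp3: 6/22 differ, p = 0.273, d = 0.339.
Sp2–Sp3: 5/22 differ, p = 0.227, d = 0.271.
The smallest distance is between Sp2 and Sp3.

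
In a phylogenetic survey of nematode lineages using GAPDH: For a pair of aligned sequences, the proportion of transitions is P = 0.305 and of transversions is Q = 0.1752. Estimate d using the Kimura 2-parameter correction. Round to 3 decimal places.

Under the Kimura two-parameter model, d = −½ ln(1 − 2P − Q) − ¼ ln(1 − 2Q).
1 − 2P − Q = 0.2148, giving −½ ln(0.2148) = 0.769024.
1 − 2Q = 0.6496, giving −¼ ln(0.6496) = 0.107850.
d = 0.769024 + 0.107850 = 0.876874.

0.877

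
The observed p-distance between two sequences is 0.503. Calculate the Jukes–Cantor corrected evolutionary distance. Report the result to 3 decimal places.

0.833

d = −(3/4) ln(1 − 4p/3) = −0.75 ln(1 − 0.670667) = −0.75 ln(0.329333)
  = −0.75 × (-1.110686) = 0.833015 substitutions/site.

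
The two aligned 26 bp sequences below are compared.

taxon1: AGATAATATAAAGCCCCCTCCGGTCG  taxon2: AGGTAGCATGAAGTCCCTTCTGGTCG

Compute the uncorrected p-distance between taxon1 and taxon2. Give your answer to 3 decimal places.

0.269

The sequences differ at 7 of 26 positions (sites 3, 6, 7, 10, 14, 18, 21).
p = 7/26 = 0.269230… ≈ 0.269 (to 3 d.p.).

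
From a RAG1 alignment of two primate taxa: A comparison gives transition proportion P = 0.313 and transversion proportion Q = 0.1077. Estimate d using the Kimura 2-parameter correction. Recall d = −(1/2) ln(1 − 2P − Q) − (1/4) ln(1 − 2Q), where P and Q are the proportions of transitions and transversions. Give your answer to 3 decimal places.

Under the Kimura two-parameter model, d = −½ ln(1 − 2P − Q) − ¼ ln(1 − 2Q).
1 − 2P − Q = 0.2663, giving −½ ln(0.2663) = 0.661566.
1 − 2Q = 0.7846, giving −¼ ln(0.7846) = 0.060645.
d = 0.661566 + 0.060645 = 0.722211.

0.722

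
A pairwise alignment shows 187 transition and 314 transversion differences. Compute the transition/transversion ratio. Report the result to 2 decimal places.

R = 187/314 = 0.595541… ≈ 0.60 (to 2 d.p.).

0.60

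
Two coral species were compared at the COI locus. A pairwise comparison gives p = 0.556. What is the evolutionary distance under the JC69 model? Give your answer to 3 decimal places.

1.014

d = −(3/4) ln(1 − 4p/3) = −0.75 ln(1 − 0.741333) = −0.75 ln(0.258667)
  = −0.75 × (-1.352214) = 1.014161 substitutions/site.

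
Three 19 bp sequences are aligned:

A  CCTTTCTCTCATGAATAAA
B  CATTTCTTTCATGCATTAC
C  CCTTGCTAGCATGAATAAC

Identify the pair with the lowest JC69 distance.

A and C

A–B: 5/19 differ, p = 0.263, d = 0.324.
A–C: 4/19 differ, p = 0.211, d = 0.247.
B–C: 6/19 differ, p = 0.316, d = 0.410.
The smallest distance is between A and C.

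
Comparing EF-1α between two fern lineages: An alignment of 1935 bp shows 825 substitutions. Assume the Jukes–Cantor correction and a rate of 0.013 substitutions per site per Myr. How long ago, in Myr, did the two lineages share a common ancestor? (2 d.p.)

p = 825/1935 ≈ 0.426357.
d = −(3/4) ln(1 − 4p/3) = −0.75 ln(1 − 0.568476) = −0.75 ln(0.431524)
  = −0.75 × (-0.840432) = 0.630324 substitutions/site.
Under a molecular clock d = 2μt, so t = d/(2μ) = 0.630324 / (2 × 0.013) = 24.24 Myr.

24.24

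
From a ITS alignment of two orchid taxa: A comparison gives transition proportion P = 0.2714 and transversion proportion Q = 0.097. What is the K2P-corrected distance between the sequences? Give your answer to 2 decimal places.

0.56

Under the Kimura two-parameter model, d = −½ ln(1 − 2P − Q) − ¼ ln(1 − 2Q).
1 − 2P − Q = 0.3602, giving −½ ln(0.3602) = 0.510548.
1 − 2Q = 0.806, giving −¼ ln(0.806) = 0.053918.
d = 0.510548 + 0.053918 = 0.564466.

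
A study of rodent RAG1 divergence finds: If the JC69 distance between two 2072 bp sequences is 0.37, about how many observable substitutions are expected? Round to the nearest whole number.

Invert JC69: p = (3/4)(1 − e^(−4d/3)) = 0.75 × (1 − e^(-0.493333)) = 0.75 × (1 − 0.610588) = 0.292059.
Expected differing sites = pL ≈ 0.292059 × 2072 = 605.146248 ≈ 605.

605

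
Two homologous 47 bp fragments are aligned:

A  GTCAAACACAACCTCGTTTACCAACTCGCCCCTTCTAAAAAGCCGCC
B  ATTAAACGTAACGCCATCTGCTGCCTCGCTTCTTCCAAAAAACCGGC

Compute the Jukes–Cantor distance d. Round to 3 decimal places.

0.494

The sequences differ at 17 of 47 sites, so p = 17/47 ≈ 0.361702.
d = −(3/4) ln(1 − 4p/3) = −0.75 ln(1 − 0.482269) = −0.75 ln(0.517731)
  = −0.75 × (-0.658299) = 0.493724 substitutions/site.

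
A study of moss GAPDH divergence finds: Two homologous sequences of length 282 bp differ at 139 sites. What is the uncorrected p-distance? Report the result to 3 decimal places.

0.493

p = 139/282 = 0.492907… ≈ 0.493 (to 3 d.p.).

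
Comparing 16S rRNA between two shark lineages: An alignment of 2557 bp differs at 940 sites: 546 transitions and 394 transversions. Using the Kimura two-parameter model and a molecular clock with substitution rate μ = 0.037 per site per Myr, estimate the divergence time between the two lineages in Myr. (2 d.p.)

7.12

P = 546/2557 ≈ 0.213531 and Q = 394/2557 ≈ 0.154087.
Under the Kimura two-parameter model, d = −½ ln(1 − 2P − Q) − ¼ ln(1 − 2Q).
1 − 2P − Q = 0.418851, giving −½ ln(0.418851) = 0.435120.
1 − 2Q = 0.691826, giving −¼ ln(0.691826) = 0.092105.
d = 0.435120 + 0.092105 = 0.527225.
Under a molecular clock d = 2μt, so t = d/(2μ) = 0.527225 / (2 × 0.037) = 7.12 Myr.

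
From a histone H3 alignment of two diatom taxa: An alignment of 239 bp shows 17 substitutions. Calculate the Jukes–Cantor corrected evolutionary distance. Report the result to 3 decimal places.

0.075

p = 17/239 ≈ 0.07113.
d = −(3/4) ln(1 − 4p/3) = −0.75 ln(1 − 0.09484) = −0.75 ln(0.90516)
  = −0.75 × (-0.099644) = 0.074733 substitutions/site.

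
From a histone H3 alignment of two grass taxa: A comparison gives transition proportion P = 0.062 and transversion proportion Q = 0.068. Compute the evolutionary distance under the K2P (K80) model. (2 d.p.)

0.14

Under the Kimura two-parameter model, d = −½ ln(1 − 2P − Q) − ¼ ln(1 − 2Q).
1 − 2P − Q = 0.808, giving −½ ln(0.808) = 0.106597.
1 − 2Q = 0.864, giving −¼ ln(0.864) = 0.036546.
d = 0.106597 + 0.036546 = 0.143143.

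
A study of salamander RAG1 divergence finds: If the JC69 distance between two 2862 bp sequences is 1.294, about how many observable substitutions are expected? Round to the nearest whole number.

Invert JC69: p = (3/4)(1 − e^(−4d/3)) = 0.75 × (1 − e^(-1.725333)) = 0.75 × (1 − 0.178114) = 0.616415.
Expected differing sites = pL ≈ 0.616415 × 2862 = 1764.17973 ≈ 1764.

1764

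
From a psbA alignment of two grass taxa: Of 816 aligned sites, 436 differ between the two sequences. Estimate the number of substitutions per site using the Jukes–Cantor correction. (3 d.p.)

0.935

p = 436/816 ≈ 0.534314.
d = −(3/4) ln(1 − 4p/3) = −0.75 ln(1 − 0.712419) = −0.75 ln(0.287581)
  = −0.75 × (-1.246251) = 0.934688 substitutions/site.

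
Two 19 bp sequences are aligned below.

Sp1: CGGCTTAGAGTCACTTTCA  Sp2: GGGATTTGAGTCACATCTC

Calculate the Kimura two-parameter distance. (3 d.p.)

0.508

Of 19 sites, 2 differences are transitions and 5 are transversions, so P = 2/19 ≈ 0.105263 and Q = 5/19 ≈ 0.263158.
Under the Kimura two-parameter model, d = −½ ln(1 − 2P − Q) − ¼ ln(1 − 2Q).
1 − 2P − Q = 0.526316, giving −½ ln(0.526316) = 0.320927.
1 − 2Q = 0.473684, giving −¼ ln(0.473684) = 0.186804.
d = 0.320927 + 0.186804 = 0.507731.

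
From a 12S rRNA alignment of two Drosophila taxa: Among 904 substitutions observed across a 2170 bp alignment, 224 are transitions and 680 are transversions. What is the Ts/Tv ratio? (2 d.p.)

R = 224/680 = 0.329411… ≈ 0.33 (to 2 d.p.).

0.33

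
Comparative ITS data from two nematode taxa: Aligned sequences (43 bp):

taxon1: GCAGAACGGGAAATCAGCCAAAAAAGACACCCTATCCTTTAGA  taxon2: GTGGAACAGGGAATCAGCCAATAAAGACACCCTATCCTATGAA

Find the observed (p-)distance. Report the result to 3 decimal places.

0.186

The sequences differ at 8 of 43 positions (sites 2, 3, 8, 11, 22, 39, 41, 42).
p = 8/43 = 0.186046… ≈ 0.186 (to 3 d.p.).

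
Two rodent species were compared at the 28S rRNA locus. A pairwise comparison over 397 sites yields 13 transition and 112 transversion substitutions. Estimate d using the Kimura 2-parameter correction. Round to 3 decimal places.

0.421

P = 13/397 ≈ 0.032746 and Q = 112/397 ≈ 0.282116.
Under the Kimura two-parameter model, d = −½ ln(1 − 2P − Q) − ¼ ln(1 − 2Q).
1 − 2P − Q = 0.652392, giving −½ ln(0.652392) = 0.213555.
1 − 2Q = 0.435768, giving −¼ ln(0.435768) = 0.207661.
d = 0.213555 + 0.207661 = 0.421216.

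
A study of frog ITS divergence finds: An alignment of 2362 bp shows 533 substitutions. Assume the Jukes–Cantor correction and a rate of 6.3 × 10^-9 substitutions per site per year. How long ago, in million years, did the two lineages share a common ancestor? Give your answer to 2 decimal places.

p = 533/2362 ≈ 0.225656.
d = −(3/4) ln(1 − 4p/3) = −0.75 ln(1 − 0.300875) = −0.75 ln(0.699125)
  = −0.75 × (-0.357926) = 0.268445 substitutions/site.
Under a molecular clock d = 2μt, so t = d/(2μ) = 0.268445 / (2 × 6.3 × 10^-9) = 21.31 million years.

21.31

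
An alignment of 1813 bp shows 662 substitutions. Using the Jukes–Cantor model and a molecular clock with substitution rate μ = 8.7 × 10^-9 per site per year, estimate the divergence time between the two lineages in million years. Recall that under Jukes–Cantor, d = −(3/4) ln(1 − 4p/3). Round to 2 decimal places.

28.76

p = 662/1813 ≈ 0.365141.
d = −(3/4) ln(1 − 4p/3) = −0.75 ln(1 − 0.486855) = −0.75 ln(0.513145)
  = −0.75 × (-0.667197) = 0.500398 substitutions/site.
Under a molecular clock d = 2μt, so t = d/(2μ) = 0.500398 / (2 × 8.7 × 10^-9) = 28.76 million years.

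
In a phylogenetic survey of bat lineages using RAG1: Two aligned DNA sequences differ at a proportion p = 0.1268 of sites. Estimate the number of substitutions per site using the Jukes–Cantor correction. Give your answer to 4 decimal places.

d = −(3/4) ln(1 − 4p/3) = −0.75 ln(1 − 0.169067) = −0.75 ln(0.830933)
  = −0.75 × (-0.185206) = 0.138905 substitutions/site.

0.1389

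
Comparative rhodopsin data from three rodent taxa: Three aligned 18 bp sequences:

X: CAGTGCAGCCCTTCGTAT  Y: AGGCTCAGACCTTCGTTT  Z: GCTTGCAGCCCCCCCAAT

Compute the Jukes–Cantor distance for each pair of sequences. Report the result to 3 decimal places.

d(X,Y) = 0.441, d(X,Z) = 0.548, d(Y,Z) = 1.265

X–Y: 6/18 sites differ → p ≈ 0.333333, d = −0.75 ln(1 − 0.444444) = 0.440839 ≈ 0.441.
X–Z: 7/18 sites differ → p ≈ 0.388889, d = −0.75 ln(1 − 0.518519) = 0.548166 ≈ 0.548.
Y–Z: 11/18 sites differ → p ≈ 0.611111, d = −0.75 ln(1 − 0.814815) = 1.264800 ≈ 1.265.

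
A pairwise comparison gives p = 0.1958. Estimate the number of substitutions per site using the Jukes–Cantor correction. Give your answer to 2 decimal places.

d = −(3/4) ln(1 − 4p/3) = −0.75 ln(1 − 0.261067) = −0.75 ln(0.738933)
  = −0.75 × (-0.302548) = 0.226911 substitutions/site.

0.23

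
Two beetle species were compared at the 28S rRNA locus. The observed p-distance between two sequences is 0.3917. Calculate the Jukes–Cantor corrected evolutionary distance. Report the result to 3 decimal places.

d = −(3/4) ln(1 − 4p/3) = −0.75 ln(1 − 0.522267) = −0.75 ln(0.477733)
  = −0.75 × (-0.738703) = 0.554027 substitutions/site.

0.554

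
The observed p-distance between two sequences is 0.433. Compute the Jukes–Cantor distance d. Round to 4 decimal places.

d = −(3/4) ln(1 − 4p/3) = −0.75 ln(1 − 0.577333) = −0.75 ln(0.422667)
  = −0.75 × (-0.861171) = 0.645878 substitutions/site.

0.6459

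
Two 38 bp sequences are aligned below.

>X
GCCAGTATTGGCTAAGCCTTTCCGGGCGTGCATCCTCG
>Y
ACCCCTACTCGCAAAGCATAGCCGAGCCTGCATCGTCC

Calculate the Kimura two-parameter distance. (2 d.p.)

Of 38 sites, 3 differences are transitions and 10 are transversions, so P = 3/38 ≈ 0.078947 and Q = 10/38 ≈ 0.263158.
Under the Kimura two-parameter model, d = −½ ln(1 − 2P − Q) − ¼ ln(1 − 2Q).
1 − 2P − Q = 0.578948, giving −½ ln(0.578948) = 0.273271.
1 − 2Q = 0.473684, giving −¼ ln(0.473684) = 0.186804.
d = 0.273271 + 0.186804 = 0.460075.

0.46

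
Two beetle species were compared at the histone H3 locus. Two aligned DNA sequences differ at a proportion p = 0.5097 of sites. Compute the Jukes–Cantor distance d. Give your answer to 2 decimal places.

0.85

d = −(3/4) ln(1 − 4p/3) = −0.75 ln(1 − 0.6796) = −0.75 ln(0.3204)
  = −0.75 × (-1.138185) = 0.853639 substitutions/site.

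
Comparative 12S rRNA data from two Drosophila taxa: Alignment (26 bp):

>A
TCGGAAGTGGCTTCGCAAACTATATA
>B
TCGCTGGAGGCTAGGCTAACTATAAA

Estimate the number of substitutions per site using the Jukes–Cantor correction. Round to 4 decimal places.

The sequences differ at 8 of 26 sites (4, 5, 6, 8, 13, 14, 17, 25), so p = 8/26 ≈ 0.307692.
d = −(3/4) ln(1 − 4p/3) = −0.75 ln(1 − 0.410256) = −0.75 ln(0.589744)
  = −0.75 × (-0.528067) = 0.396050 substitutions/site.

0.3961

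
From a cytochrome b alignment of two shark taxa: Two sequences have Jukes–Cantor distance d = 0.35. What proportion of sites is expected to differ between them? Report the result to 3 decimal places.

p = (3/4)(1 − e^(−4d/3)) = 0.75 × (1 − e^(-0.466667)) = 0.75 × (1 − 0.627089) = 0.279683.

0.280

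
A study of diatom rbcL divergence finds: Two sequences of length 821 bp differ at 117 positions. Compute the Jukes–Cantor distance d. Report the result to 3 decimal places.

0.158

p = 117/821 ≈ 0.142509.
d = −(3/4) ln(1 − 4p/3) = −0.75 ln(1 − 0.190012) = −0.75 ln(0.809988)
  = −0.75 × (-0.210736) = 0.158052 substitutions/site.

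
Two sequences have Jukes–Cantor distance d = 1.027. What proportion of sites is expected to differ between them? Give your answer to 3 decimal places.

p = (3/4)(1 − e^(−4d/3)) = 0.75 × (1 − e^(-1.369333)) = 0.75 × (1 − 0.254277) = 0.559292.

0.559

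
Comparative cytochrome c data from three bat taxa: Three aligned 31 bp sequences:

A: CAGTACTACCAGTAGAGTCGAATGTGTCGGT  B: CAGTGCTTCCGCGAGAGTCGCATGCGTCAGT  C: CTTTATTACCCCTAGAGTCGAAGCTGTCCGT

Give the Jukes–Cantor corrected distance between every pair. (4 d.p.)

d(A,B) = 0.3163, d(A,C) = 0.3163, d(B,C) = 0.5445

A–B: 8/31 sites differ → p ≈ 0.258065, d = −0.75 ln(1 − 0.344087) = 0.316295 ≈ 0.3163.
A–C: 8/31 sites differ → p ≈ 0.258065, d = −0.75 ln(1 − 0.344087) = 0.316295 ≈ 0.3163.
B–C: 12/31 sites differ → p ≈ 0.387097, d = −0.75 ln(1 − 0.516129) = 0.544453 ≈ 0.5445.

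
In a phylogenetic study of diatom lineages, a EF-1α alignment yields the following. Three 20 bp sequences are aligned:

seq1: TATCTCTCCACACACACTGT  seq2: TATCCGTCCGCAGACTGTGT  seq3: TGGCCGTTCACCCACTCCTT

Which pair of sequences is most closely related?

seq1–seq2: 6/20 differ, p = 0.300, d = 0.383.
seq1–seq3: 9/20 differ, p = 0.450, d = 0.687.
seq2–seq3: 9/20 differ, p = 0.450, d = 0.687.
The smallest distance is between seq1 and seq2.

seq1 and seq2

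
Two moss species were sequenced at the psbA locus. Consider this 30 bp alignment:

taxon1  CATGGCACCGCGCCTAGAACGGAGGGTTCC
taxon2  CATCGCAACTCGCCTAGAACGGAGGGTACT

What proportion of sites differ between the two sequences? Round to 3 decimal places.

The sequences differ at 5 of 30 positions (sites 4, 8, 10, 28, 30).
p = 5/30 = 0.166666… ≈ 0.167 (to 3 d.p.).

0.167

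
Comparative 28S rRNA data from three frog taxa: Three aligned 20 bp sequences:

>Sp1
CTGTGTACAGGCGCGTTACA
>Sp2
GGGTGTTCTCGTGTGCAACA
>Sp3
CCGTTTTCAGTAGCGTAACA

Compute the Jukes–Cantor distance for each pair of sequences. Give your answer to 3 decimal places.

d(Sp1,Sp2) = 0.687, d(Sp1,Sp3) = 0.383, d(Sp2,Sp3) = 0.687

Sp1–Sp2: 9/20 sites differ → p = 0.45, d = −0.75 ln(1 − 0.6) = 0.687218 ≈ 0.687.
Sp1–Sp3: 6/20 sites differ → p = 0.3, d = −0.75 ln(1 − 0.4) = 0.383119 ≈ 0.383.
Sp2–Sp3: 9/20 sites differ → p = 0.45, d = −0.75 ln(1 − 0.6) = 0.687218 ≈ 0.687.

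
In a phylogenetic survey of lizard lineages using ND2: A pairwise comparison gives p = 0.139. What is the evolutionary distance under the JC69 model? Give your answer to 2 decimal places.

d = −(3/4) ln(1 − 4p/3) = −0.75 ln(1 − 0.185333) = −0.75 ln(0.814667)
  = −0.75 × (-0.204976) = 0.153732 substitutions/site.

0.15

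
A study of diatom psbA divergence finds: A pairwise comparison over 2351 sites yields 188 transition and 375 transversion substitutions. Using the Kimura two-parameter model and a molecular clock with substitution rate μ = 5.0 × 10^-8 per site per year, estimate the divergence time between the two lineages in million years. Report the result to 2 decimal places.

2.88

P = 188/2351 ≈ 0.079966 and Q = 375/2351 ≈ 0.159507.
Under the Kimura two-parameter model, d = −½ ln(1 − 2P − Q) − ¼ ln(1 − 2Q).
1 − 2P − Q = 0.680561, giving −½ ln(0.680561) = 0.192419.
1 − 2Q = 0.680986, giving −¼ ln(0.680986) = 0.096053.
d = 0.192419 + 0.096053 = 0.288472.
Under a molecular clock d = 2μt, so t = d/(2μ) = 0.288472 / (2 × 5.0 × 10^-8) = 2.88 million years.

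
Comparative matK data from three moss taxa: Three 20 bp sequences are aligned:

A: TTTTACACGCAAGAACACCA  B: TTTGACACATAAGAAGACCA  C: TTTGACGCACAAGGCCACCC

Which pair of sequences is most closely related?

A–B: 4/20 differ, p = 0.200, d = 0.233.
A–C: 6/20 differ, p = 0.300, d = 0.383.
B–C: 6/20 differ, p = 0.300, d = 0.383.
The smallest distance is between A and B.

A and B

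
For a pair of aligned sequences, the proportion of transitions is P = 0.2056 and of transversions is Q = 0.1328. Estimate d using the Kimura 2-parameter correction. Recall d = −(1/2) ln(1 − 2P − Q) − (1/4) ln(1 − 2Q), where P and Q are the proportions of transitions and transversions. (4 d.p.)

Under the Kimura two-parameter model, d = −½ ln(1 − 2P − Q) − ¼ ln(1 − 2Q).
1 − 2P − Q = 0.456, giving −½ ln(0.456) = 0.392631.
1 − 2Q = 0.7344, giving −¼ ln(0.7344) = 0.077175.
d = 0.392631 + 0.077175 = 0.469806.

0.4698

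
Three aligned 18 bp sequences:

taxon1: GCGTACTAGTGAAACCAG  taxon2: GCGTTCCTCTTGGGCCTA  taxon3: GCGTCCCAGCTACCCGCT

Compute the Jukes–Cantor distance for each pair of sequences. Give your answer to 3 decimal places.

taxon1–taxon2: 10/18 sites differ → p ≈ 0.555556, d = −0.75 ln(1 − 0.740741) = 1.012446 ≈ 1.012.
taxon1–taxon3: 9/18 sites differ → p = 0.5, d = −0.75 ln(1 − 0.666667) = 0.823960 ≈ 0.824.
taxon2–taxon3: 10/18 sites differ → p ≈ 0.555556, d = −0.75 ln(1 − 0.740741) = 1.012446 ≈ 1.012.

d(taxon1,taxon2) = 1.012, d(taxon1,taxon3) = 0.824, d(taxon2,taxon3) = 1.012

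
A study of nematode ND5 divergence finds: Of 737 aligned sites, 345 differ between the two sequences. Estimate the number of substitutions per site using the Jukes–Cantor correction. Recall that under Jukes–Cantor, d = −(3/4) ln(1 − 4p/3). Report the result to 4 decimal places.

0.7339

p = 345/737 ≈ 0.468114.
d = −(3/4) ln(1 − 4p/3) = −0.75 ln(1 − 0.624152) = −0.75 ln(0.375848)
  = −0.75 × (-0.978570) = 0.733928 substitutions/site.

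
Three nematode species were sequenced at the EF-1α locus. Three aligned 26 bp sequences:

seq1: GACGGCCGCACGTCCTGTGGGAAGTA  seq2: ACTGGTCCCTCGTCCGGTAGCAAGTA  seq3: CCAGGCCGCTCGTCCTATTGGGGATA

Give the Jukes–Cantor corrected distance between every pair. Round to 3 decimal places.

seq1–seq2: 9/26 sites differ → p ≈ 0.346154, d = −0.75 ln(1 − 0.461539) = 0.464280 ≈ 0.464.
seq1–seq3: 9/26 sites differ → p ≈ 0.346154, d = −0.75 ln(1 − 0.461539) = 0.464280 ≈ 0.464.
seq2–seq3: 11/26 sites differ → p ≈ 0.423077, d = −0.75 ln(1 − 0.564103) = 0.622762 ≈ 0.623.

d(seq1,seq2) = 0.464, d(seq1,seq3) = 0.464, d(seq2,seq3) = 0.623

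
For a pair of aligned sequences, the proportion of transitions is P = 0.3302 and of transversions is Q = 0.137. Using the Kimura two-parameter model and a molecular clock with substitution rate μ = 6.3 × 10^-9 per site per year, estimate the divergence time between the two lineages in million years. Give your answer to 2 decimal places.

69.71

Under the Kimura two-parameter model, d = −½ ln(1 − 2P − Q) − ¼ ln(1 − 2Q).
1 − 2P − Q = 0.2026, giving −½ ln(0.2026) = 0.798261.
1 − 2Q = 0.726, giving −¼ ln(0.726) = 0.080051.
d = 0.798261 + 0.080051 = 0.878312.
Under a molecular clock d = 2μt, so t = d/(2μ) = 0.878312 / (2 × 6.3 × 10^-9) = 69.71 million years.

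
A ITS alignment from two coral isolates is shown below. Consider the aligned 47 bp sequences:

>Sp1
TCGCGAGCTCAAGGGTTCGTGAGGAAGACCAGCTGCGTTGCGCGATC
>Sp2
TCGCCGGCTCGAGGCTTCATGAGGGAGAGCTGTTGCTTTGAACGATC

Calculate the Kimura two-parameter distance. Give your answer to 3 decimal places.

Of 47 sites, 6 differences are transitions and 6 are transversions, so P = 6/47 ≈ 0.12766 and Q = 6/47 ≈ 0.12766.
Under the Kimura two-parameter model, d = −½ ln(1 − 2P − Q) − ¼ ln(1 − 2Q).
1 − 2P − Q = 0.61702, giving −½ ln(0.61702) = 0.241427.
1 − 2Q = 0.74468, giving −¼ ln(0.74468) = 0.073700.
d = 0.241427 + 0.073700 = 0.315127.

0.315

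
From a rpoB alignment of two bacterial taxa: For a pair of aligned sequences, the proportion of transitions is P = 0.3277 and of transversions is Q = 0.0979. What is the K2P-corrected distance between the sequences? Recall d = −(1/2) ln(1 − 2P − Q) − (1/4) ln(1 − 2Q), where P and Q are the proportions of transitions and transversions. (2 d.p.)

Under the Kimura two-parameter model, d = −½ ln(1 − 2P − Q) − ¼ ln(1 − 2Q).
1 − 2P − Q = 0.2467, giving −½ ln(0.2467) = 0.699791.
1 − 2Q = 0.8042, giving −¼ ln(0.8042) = 0.054477.
d = 0.699791 + 0.054477 = 0.754268.

0.75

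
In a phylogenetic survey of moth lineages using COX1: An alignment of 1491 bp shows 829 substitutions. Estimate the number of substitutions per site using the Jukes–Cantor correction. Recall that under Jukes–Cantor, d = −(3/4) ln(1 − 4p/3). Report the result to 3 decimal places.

1.014

p = 829/1491 ≈ 0.556003.
d = −(3/4) ln(1 − 4p/3) = −0.75 ln(1 − 0.741337) = −0.75 ln(0.258663)
  = −0.75 × (-1.352229) = 1.014172 substitutions/site.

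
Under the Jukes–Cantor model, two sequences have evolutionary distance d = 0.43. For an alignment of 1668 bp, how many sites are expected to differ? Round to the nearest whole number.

546

Invert JC69: p = (3/4)(1 − e^(−4d/3)) = 0.75 × (1 − e^(-0.573333)) = 0.75 × (1 − 0.563644) = 0.327267.
Expected differing sites = pL ≈ 0.327267 × 1668 = 545.881356 ≈ 546.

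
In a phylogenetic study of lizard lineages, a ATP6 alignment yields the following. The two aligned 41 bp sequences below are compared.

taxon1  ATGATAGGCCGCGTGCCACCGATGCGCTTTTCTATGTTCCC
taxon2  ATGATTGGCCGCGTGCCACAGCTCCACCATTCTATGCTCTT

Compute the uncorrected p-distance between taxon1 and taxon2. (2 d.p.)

The sequences differ at 10 of 41 positions (sites 6, 20, 22, 24, 26, 28, 29, 37, 40, 41).
p = 10/41 = 0.243902… ≈ 0.24 (to 2 d.p.).

0.24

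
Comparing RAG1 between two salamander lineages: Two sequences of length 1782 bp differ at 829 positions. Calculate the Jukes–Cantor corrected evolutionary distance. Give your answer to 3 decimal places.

0.726

p = 829/1782 ≈ 0.465208.
d = −(3/4) ln(1 − 4p/3) = −0.75 ln(1 − 0.620277) = −0.75 ln(0.379723)
  = −0.75 × (-0.968313) = 0.726235 substitutions/site.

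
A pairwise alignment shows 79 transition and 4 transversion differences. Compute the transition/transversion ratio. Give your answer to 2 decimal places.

19.75

R = 79/4 = 19.75.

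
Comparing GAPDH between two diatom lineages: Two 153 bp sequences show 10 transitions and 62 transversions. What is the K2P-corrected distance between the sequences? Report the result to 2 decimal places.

P = 10/153 ≈ 0.065359 and Q = 62/153 ≈ 0.405229.
Under the Kimura two-parameter model, d = −½ ln(1 − 2P − Q) − ¼ ln(1 − 2Q).
1 − 2P − Q = 0.464053, giving −½ ln(0.464053) = 0.383878.
1 − 2Q = 0.189542, giving −¼ ln(0.189542) = 0.415786.
d = 0.383878 + 0.415786 = 0.799664.

0.80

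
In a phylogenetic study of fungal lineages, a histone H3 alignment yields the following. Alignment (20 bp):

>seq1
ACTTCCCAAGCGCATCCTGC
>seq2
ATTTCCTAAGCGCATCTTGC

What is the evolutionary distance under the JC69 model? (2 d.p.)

0.17

The sequences differ at 3 of 20 sites (2, 7, 17), so p = 3/20 = 0.15.
d = −(3/4) ln(1 − 4p/3) = −0.75 ln(1 − 0.2) = −0.75 ln(0.8)
  = −0.75 × (-0.223144) = 0.167358 substitutions/site.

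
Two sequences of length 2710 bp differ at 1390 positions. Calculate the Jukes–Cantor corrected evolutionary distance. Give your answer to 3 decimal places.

p = 1390/2710 ≈ 0.512915.
d = −(3/4) ln(1 − 4p/3) = −0.75 ln(1 − 0.683887) = −0.75 ln(0.316113)
  = −0.75 × (-1.151656) = 0.863742 substitutions/site.

0.864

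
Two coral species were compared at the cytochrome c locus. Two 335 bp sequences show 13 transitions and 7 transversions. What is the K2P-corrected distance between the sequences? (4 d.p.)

0.0625

P = 13/335 ≈ 0.038806 and Q = 7/335 ≈ 0.020896.
Under the Kimura two-parameter model, d = −½ ln(1 − 2P − Q) − ¼ ln(1 − 2Q).
1 − 2P − Q = 0.901492, giving −½ ln(0.901492) = 0.051852.
1 − 2Q = 0.958208, giving −¼ ln(0.958208) = 0.010673.
d = 0.051852 + 0.010673 = 0.062525.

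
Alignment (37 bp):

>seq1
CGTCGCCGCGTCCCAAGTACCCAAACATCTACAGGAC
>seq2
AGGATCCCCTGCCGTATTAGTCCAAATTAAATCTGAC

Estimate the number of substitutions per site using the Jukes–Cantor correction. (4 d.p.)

The sequences differ at 20 of 37 sites, so p = 20/37 ≈ 0.540541.
d = −(3/4) ln(1 − 4p/3) = −0.75 ln(1 − 0.720721) = −0.75 ln(0.279279)
  = −0.75 × (-1.275544) = 0.956658 substitutions/site.

0.9567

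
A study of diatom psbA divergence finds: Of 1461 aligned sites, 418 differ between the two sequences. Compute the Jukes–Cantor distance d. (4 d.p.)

0.3603

p = 418/1461 ≈ 0.286105.
d = −(3/4) ln(1 − 4p/3) = −0.75 ln(1 − 0.381473) = −0.75 ln(0.618527)
  = −0.75 × (-0.480414) = 0.360311 substitutions/site.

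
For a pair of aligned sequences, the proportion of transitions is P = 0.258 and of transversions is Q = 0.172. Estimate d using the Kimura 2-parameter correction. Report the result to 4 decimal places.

0.6878

Under the Kimura two-parameter model, d = −½ ln(1 − 2P − Q) − ¼ ln(1 − 2Q).
1 − 2P − Q = 0.312, giving −½ ln(0.312) = 0.582376.
1 − 2Q = 0.656, giving −¼ ln(0.656) = 0.105399.
d = 0.582376 + 0.105399 = 0.687775.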